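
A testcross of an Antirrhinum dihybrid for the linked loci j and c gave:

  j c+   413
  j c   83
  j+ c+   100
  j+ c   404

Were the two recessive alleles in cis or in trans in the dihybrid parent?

The two most frequent classes are j+ c (404) and j c+ (413); these are the parental (non-recombinant) types.
So the F1 carried j+ c on one chromosome and j c+ on the other — the recessive alleles are on opposite chromosomes (trans / repulsion).

trans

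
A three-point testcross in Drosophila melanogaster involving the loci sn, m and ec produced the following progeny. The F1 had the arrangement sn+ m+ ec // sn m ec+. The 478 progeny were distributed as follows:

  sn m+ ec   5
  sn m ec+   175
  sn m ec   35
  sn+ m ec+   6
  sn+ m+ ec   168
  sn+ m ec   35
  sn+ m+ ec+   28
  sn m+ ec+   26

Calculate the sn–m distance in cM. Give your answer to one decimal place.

15.1 cM

The two rarest classes, sn m+ ec and sn+ m ec+, are the double crossovers. Comparing them with the parentals, only the sn allele has switched, so sn is the middle locus and the order is m – sn – ec.
Crossovers in the m–sn interval produce the single-crossover classes sn+ m ec and sn m+ ec+ (35 + 26 = 61) plus the double crossovers (11).
RF(m–sn) = (61 + 11) / 478 = 72/478 = 0.1506 → 15.1 cM.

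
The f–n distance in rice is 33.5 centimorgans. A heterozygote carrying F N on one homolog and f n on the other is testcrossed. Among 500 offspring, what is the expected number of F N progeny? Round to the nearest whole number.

166

A map distance of 33.5 centimorgans corresponds to a recombination frequency of 0.335.
The F1 is F N / f n, so F N is a parental gamete class with expected frequency (1 − r)/2 = 0.665/2 = 0.3325.
Expected number = 0.3325 × 500 = 166.25 ≈ 166.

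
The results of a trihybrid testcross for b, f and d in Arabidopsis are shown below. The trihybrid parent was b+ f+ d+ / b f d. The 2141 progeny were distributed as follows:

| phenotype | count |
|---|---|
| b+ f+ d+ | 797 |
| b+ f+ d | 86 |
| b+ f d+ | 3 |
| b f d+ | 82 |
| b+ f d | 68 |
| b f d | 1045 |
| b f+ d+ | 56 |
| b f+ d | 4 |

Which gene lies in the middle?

The two rarest classes, b+ f d+ and b f+ d, are the double crossovers. Comparing them with the parentals, only the f allele has switched, so f is the middle locus and the order is d – f – b.

f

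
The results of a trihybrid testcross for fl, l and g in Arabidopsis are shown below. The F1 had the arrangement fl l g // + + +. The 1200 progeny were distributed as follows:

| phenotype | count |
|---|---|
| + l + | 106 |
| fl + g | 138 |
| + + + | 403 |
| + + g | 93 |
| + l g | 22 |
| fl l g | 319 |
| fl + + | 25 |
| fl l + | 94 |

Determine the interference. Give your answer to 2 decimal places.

The two rarest classes, + l g and fl + +, are the double crossovers. Comparing them with the parentals, only the fl allele has switched, so fl is the middle locus and the order is g – fl – l.
g–fl: (187 + 47)/1200 = 0.1950; fl–l: (244 + 47)/1200 = 0.2425.
Expected DCO frequency = 0.1950 × 0.2425 ≈ 0.04729; observed = 47/1200 ≈ 0.03917.
Coefficient of coincidence = 0.03917/0.04729 ≈ 0.83; interference = 1 − 0.83 = 0.17.

0.17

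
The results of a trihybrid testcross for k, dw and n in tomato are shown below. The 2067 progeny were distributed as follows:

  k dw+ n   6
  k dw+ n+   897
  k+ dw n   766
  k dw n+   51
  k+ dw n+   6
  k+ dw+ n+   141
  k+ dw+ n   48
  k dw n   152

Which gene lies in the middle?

n

The two most frequent reciprocal classes, k dw+ n+ and k+ dw n, are the parental types, so the F1 was k dw+ n+ / k+ dw n.
The two rarest classes, k dw+ n and k+ dw n+, are the double crossovers. Comparing them with the parentals, only the n allele has switched, so n is the middle locus and the order is k – n – dw.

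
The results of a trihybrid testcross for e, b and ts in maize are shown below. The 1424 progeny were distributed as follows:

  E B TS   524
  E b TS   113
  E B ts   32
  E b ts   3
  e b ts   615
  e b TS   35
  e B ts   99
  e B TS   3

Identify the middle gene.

e

The two most frequent reciprocal classes, E B TS and e b ts, are the parental types, so the F1 was E B TS / e b ts.
The two rarest classes, e B TS and E b ts, are the double crossovers. Comparing them with the parentals, only the e allele has switched, so e is the middle locus and the order is b – e – ts.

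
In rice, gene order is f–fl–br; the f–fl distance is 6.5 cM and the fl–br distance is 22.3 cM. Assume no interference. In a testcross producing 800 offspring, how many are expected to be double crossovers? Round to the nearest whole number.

Map distances give recombination frequencies of 0.065 and 0.223 for the two intervals.
With no interference, expected double-crossover frequency = 0.065 × 0.223 = 0.01450.
Expected number = 0.01450 × 800 = 11.60 ≈ 12.

12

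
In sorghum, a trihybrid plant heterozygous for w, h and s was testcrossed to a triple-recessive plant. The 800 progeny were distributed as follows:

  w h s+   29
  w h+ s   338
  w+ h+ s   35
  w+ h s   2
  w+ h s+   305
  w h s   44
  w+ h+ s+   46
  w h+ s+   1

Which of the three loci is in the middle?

The two most frequent reciprocal classes, w h+ s and w+ h s+, are the parental types, so the F1 was w h+ s / w+ h s+.
The two rarest classes, w h+ s+ and w+ h s, are the double crossovers. Comparing them with the parentals, only the s allele has switched, so s is the middle locus and the order is w – s – h.

s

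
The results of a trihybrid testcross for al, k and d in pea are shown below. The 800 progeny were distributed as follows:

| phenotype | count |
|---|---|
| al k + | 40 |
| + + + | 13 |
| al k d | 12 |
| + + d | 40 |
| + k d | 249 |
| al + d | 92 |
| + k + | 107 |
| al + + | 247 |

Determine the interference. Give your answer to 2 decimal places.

The two most frequent reciprocal classes, al + + and + k d, are the parental types, so the F1 was al + + / + k d.
The two rarest classes, + + + and al k d, are the double crossovers. Comparing them with the parentals, only the al allele has switched, so al is the middle locus and the order is k – al – d.
k–al: (80 + 25)/800 = 0.1313; al–d: (199 + 25)/800 = 0.2800.
Expected DCO frequency = 0.1313 × 0.2800 ≈ 0.03676; observed = 25/800 ≈ 0.03125.
Coefficient of coincidence = 0.03125/0.03676 ≈ 0.85; interference = 1 − 0.85 = 0.15.

0.15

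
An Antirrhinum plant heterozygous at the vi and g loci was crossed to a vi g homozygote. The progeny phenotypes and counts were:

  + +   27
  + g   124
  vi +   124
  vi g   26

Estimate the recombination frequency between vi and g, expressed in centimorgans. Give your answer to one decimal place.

17.6 centimorgans

The two most frequent classes, + g (124) and vi + (124), are the parental types, so the F1 was + g / vi +.
The recombinant classes are + + and vi g: 27 + 26 = 53.
Recombination frequency = 53/301 = 0.1761 ≈ 17.6%, i.e. 17.6 centimorgans.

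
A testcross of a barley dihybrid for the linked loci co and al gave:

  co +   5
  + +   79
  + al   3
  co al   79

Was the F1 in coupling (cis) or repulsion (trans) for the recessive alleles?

cis

The two most frequent classes are + + (79) and co al (79); these are the parental (non-recombinant) types.
So the F1 carried + + on one chromosome and co al on the other — the recessive alleles are on the same chromosome (cis / coupling).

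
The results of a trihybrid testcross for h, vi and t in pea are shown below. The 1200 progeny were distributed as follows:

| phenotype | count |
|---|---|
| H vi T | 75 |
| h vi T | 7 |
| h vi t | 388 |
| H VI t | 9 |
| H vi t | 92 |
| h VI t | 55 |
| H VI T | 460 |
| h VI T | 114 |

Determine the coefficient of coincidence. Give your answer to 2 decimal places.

0.59

The two most frequent reciprocal classes, h vi t and H VI T, are the parental types, so the F1 was h vi t / H VI T.
The two rarest classes, h vi T and H VI t, are the double crossovers. Comparing them with the parentals, only the t allele has switched, so t is the middle locus and the order is vi – t – h.
vi–t: (130 + 16)/1200 = 0.1217; t–h: (206 + 16)/1200 = 0.1850.
Expected DCO frequency = 0.1217 × 0.1850 ≈ 0.02251; observed = 16/1200 ≈ 0.01333.
Coefficient of coincidence = 0.01333/0.02251 ≈ 0.59.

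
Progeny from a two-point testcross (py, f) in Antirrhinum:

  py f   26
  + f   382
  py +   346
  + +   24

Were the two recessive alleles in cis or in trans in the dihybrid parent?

The two most frequent classes are + f (382) and py + (346); these are the parental (non-recombinant) types.
So the F1 carried + f on one chromosome and py + on the other — the recessive alleles are on opposite chromosomes (trans / repulsion).

trans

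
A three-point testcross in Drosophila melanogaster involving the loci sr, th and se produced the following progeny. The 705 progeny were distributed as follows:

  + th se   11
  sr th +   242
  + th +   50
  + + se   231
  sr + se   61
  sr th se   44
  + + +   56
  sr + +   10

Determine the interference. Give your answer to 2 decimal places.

0.07

The two most frequent reciprocal classes, sr th + and + + se, are the parental types, so the F1 was sr th + / + + se.
The two rarest classes, sr + + and + th se, are the double crossovers. Comparing them with the parentals, only the th allele has switched, so th is the middle locus and the order is se – th – sr.
se–th: (100 + 21)/705 = 0.1716; th–sr: (111 + 21)/705 = 0.1872.
Expected DCO frequency = 0.1716 × 0.1872 ≈ 0.03212; observed = 21/705 ≈ 0.02979.
Coefficient of coincidence = 0.02979/0.03212 ≈ 0.93; interference = 1 − 0.93 = 0.07.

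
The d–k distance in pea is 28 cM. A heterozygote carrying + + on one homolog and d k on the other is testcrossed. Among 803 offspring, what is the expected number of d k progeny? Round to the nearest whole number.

289

A map distance of 28 cM corresponds to a recombination frequency of 0.280.
The F1 is + + / d k, so d k is a parental gamete class with expected frequency (1 − r)/2 = 0.720/2 = 0.3600.
Expected number = 0.3600 × 803 = 289.08 ≈ 289.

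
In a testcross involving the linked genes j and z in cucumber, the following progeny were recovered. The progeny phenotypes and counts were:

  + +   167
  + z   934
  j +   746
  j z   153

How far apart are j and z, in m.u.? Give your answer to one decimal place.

16.0 m.u.

The two most frequent classes, + z (934) and j + (746), are the parental types, so the F1 was + z / j +.
The recombinant classes are + + and j z: 167 + 153 = 320.
Recombination frequency = 320/2000 = 0.1600 ≈ 16.0%, i.e. 16.0 m.u.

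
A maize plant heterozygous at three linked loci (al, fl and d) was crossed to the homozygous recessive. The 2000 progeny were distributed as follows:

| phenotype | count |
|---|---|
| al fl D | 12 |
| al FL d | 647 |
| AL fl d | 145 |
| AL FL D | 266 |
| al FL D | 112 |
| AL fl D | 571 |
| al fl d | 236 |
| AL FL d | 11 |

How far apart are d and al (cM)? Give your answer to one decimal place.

The two most frequent reciprocal classes, al FL d and AL fl D, are the parental types, so the F1 was al FL d / AL fl D.
The two rarest classes, AL FL d and al fl D, are the double crossovers. Comparing them with the parentals, only the al allele has switched, so al is the middle locus and the order is fl – al – d.
Crossovers in the al–d interval produce the single-crossover classes al FL D and AL fl d (112 + 145 = 257) plus the double crossovers (23).
RF(al–d) = (257 + 23) / 2000 = 280/2000 = 0.1400 → 14.0 cM.

14.0 cM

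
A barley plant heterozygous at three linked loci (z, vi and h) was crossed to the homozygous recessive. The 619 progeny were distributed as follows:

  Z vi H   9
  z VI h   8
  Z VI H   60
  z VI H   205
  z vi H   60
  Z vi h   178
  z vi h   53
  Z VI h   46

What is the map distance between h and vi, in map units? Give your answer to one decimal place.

19.9 map units

The two most frequent reciprocal classes, Z vi h and z VI H, are the parental types, so the F1 was Z vi h / z VI H.
The two rarest classes, Z vi H and z VI h, are the double crossovers. Comparing them with the parentals, only the h allele has switched, so h is the middle locus and the order is vi – h – z.
Crossovers in the vi–h interval produce the single-crossover classes Z VI h and z vi H (46 + 60 = 106) plus the double crossovers (17).
RF(vi–h) = (106 + 17) / 619 = 123/619 = 0.1987 → 19.9 map units.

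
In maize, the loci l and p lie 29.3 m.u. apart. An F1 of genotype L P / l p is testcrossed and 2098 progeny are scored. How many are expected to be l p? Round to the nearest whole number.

742

A map distance of 29.3 m.u. corresponds to a recombination frequency of 0.293.
The F1 is L P / l p, so l p is a parental gamete class with expected frequency (1 − r)/2 = 0.707/2 = 0.3535.
Expected number = 0.3535 × 2098 = 741.64 ≈ 742.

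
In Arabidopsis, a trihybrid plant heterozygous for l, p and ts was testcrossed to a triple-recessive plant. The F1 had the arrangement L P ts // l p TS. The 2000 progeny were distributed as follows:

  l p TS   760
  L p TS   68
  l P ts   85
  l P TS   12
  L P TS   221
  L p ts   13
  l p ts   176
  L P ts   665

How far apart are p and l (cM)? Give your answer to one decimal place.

The two rarest classes, L p ts and l P TS, are the double crossovers. Comparing them with the parentals, only the p allele has switched, so p is the middle locus and the order is ts – p – l.
Crossovers in the p–l interval produce the single-crossover classes l P ts and L p TS (85 + 68 = 153) plus the double crossovers (25).
RF(p–l) = (153 + 25) / 2000 = 178/2000 = 0.0890 → 8.9 cM.

8.9 cM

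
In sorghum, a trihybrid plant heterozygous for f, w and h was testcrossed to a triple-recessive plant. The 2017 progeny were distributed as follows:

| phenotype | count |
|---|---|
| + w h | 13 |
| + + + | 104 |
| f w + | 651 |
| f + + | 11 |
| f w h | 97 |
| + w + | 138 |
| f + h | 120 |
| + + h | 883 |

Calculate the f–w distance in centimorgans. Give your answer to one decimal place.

14.0 centimorgans

The two most frequent reciprocal classes, + + h and f w +, are the parental types, so the F1 was + + h / f w +.
The two rarest classes, + w h and f + +, are the double crossovers. Comparing them with the parentals, only the w allele has switched, so w is the middle locus and the order is f – w – h.
Crossovers in the f–w interval produce the single-crossover classes f + h and + w + (120 + 138 = 258) plus the double crossovers (24).
RF(f–w) = (258 + 24) / 2017 = 282/2017 = 0.1398 → 14.0 centimorgans.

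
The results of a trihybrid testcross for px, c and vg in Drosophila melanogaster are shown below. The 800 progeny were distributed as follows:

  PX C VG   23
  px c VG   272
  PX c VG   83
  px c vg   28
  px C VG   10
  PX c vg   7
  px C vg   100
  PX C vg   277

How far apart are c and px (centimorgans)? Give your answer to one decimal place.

The two most frequent reciprocal classes, PX C vg and px c VG, are the parental types, so the F1 was PX C vg / px c VG.
The two rarest classes, PX c vg and px C VG, are the double crossovers. Comparing them with the parentals, only the c allele has switched, so c is the middle locus and the order is vg – c – px.
Crossovers in the c–px interval produce the single-crossover classes px C vg and PX c VG (100 + 83 = 183) plus the double crossovers (17).
RF(c–px) = (183 + 17) / 800 = 200/800 = 0.2500 → 25.0 centimorgans.

25.0 centimorgans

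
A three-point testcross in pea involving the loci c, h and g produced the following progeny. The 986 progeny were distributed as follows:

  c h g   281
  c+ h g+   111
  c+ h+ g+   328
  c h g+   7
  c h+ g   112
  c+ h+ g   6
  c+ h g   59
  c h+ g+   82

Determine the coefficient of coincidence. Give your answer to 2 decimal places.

0.35

The two most frequent reciprocal classes, c+ h+ g+ and c h g, are the parental types, so the F1 was c+ h+ g+ / c h g.
The two rarest classes, c+ h+ g and c h g+, are the double crossovers. Comparing them with the parentals, only the g allele has switched, so g is the middle locus and the order is h – g – c.
h–g: (223 + 13)/986 = 0.2394; g–c: (141 + 13)/986 = 0.1562.
Expected DCO frequency = 0.2394 × 0.1562 ≈ 0.03739; observed = 13/986 ≈ 0.01318.
Coefficient of coincidence = 0.01318/0.03739 ≈ 0.35.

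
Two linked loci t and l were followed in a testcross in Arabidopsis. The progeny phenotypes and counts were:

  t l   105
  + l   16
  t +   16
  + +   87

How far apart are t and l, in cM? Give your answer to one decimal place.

14.3 cM

The two most frequent classes, + + (87) and t l (105), are the parental types, so the F1 was + + / t l.
The recombinant classes are + l and t +: 16 + 16 = 32.
Recombination frequency = 32/224 = 0.1429 ≈ 14.3%, i.e. 14.3 cM.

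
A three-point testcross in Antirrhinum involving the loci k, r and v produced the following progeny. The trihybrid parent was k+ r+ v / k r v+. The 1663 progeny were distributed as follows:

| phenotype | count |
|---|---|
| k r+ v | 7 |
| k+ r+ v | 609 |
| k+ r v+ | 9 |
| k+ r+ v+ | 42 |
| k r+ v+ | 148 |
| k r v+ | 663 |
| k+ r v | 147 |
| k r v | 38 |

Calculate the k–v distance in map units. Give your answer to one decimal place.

The two rarest classes, k r+ v and k+ r v+, are the double crossovers. Comparing them with the parentals, only the k allele has switched, so k is the middle locus and the order is r – k – v.
Crossovers in the k–v interval produce the single-crossover classes k+ r+ v+ and k r v (42 + 38 = 80) plus the double crossovers (16).
RF(k–v) = (80 + 16) / 1663 = 96/1663 = 0.0577 → 5.8 map units.

5.8 map units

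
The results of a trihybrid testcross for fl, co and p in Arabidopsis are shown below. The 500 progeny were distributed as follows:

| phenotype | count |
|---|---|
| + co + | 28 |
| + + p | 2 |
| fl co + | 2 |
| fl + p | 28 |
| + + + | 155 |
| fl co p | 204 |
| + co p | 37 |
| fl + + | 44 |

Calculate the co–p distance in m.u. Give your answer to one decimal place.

12.0 m.u.

The two most frequent reciprocal classes, + + + and fl co p, are the parental types, so the F1 was + + + / fl co p.
The two rarest classes, + + p and fl co +, are the double crossovers. Comparing them with the parentals, only the p allele has switched, so p is the middle locus and the order is co – p – fl.
Crossovers in the co–p interval produce the single-crossover classes + co + and fl + p (28 + 28 = 56) plus the double crossovers (4).
RF(co–p) = (56 + 4) / 500 = 60/500 = 0.1200 → 12.0 m.u.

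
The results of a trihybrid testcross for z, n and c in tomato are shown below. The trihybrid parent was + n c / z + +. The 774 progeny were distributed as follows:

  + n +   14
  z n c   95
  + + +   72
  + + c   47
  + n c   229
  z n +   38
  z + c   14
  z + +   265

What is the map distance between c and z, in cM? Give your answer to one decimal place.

The two rarest classes, + n + and z + c, are the double crossovers. Comparing them with the parentals, only the c allele has switched, so c is the middle locus and the order is n – c – z.
Crossovers in the c–z interval produce the single-crossover classes z n c and + + + (95 + 72 = 167) plus the double crossovers (28).
RF(c–z) = (167 + 28) / 774 = 195/774 = 0.2519 → 25.2 cM.

25.2 cM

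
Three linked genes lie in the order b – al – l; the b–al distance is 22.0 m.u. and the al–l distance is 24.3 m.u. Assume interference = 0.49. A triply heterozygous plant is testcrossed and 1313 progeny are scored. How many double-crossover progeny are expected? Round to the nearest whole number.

36

Map distances give recombination frequencies of 0.220 and 0.243 for the two intervals.
With interference 0.49 (so coincidence = 0.51), expected double-crossover frequency = 0.220 × 0.243 × 0.51 = 0.02726.
Expected number = 0.02726 × 1313 = 35.80 ≈ 36.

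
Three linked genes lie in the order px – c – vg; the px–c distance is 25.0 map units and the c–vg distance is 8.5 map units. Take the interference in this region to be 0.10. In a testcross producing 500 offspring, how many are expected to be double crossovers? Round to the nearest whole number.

Map distances give recombination frequencies of 0.250 and 0.085 for the two intervals.
With interference 0.10 (so coincidence = 0.90), expected double-crossover frequency = 0.250 × 0.085 × 0.90 = 0.01913.
Expected number = 0.01913 × 500 = 9.56 ≈ 10.

10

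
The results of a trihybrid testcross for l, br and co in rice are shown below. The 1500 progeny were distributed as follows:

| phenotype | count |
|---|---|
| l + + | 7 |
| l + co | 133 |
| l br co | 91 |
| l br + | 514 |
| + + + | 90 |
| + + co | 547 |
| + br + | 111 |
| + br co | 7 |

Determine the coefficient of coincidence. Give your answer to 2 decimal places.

0.42

The two most frequent reciprocal classes, + + co and l br +, are the parental types, so the F1 was + + co / l br +.
The two rarest classes, + br co and l + +, are the double crossovers. Comparing them with the parentals, only the br allele has switched, so br is the middle locus and the order is l – br – co.
l–br: (244 + 14)/1500 = 0.1720; br–co: (181 + 14)/1500 = 0.1300.
Expected DCO frequency = 0.1720 × 0.1300 ≈ 0.02236; observed = 14/1500 ≈ 0.00933.
Coefficient of coincidence = 0.00933/0.02236 ≈ 0.42.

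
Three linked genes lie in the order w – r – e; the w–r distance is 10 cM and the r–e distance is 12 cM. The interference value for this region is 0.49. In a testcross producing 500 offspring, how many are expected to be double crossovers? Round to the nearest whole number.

Map distances give recombination frequencies of 0.100 and 0.120 for the two intervals.
With interference 0.49 (so coincidence = 0.51), expected double-crossover frequency = 0.100 × 0.120 × 0.51 = 0.00612.
Expected number = 0.00612 × 500 = 3.06 ≈ 3.

3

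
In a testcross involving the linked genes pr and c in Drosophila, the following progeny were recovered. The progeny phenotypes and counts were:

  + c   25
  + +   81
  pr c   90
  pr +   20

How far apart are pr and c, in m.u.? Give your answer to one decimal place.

The two most frequent classes, + + (81) and pr c (90), are the parental types, so the F1 was + + / pr c.
The recombinant classes are + c and pr +: 25 + 20 = 45.
Recombination frequency = 45/216 = 0.2083 ≈ 20.8%, i.e. 20.8 m.u.

20.8 m.u.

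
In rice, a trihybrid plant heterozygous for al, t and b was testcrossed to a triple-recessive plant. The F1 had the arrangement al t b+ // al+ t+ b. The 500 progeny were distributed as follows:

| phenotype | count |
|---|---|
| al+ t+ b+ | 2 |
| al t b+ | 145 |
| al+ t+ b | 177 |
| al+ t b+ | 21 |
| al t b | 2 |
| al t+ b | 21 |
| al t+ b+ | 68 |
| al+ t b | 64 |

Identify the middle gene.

The two rarest classes, al t b and al+ t+ b+, are the double crossovers. Comparing them with the parentals, only the b allele has switched, so b is the middle locus and the order is al – b – t.

b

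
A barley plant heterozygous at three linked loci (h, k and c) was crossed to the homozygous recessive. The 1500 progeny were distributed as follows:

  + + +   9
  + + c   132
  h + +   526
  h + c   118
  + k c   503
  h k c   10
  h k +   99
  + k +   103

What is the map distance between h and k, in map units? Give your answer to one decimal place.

16.7 map units

The two most frequent reciprocal classes, + k c and h + +, are the parental types, so the F1 was + k c / h + +.
The two rarest classes, h k c and + + +, are the double crossovers. Comparing them with the parentals, only the h allele has switched, so h is the middle locus and the order is c – h – k.
Crossovers in the h–k interval produce the single-crossover classes + + c and h k + (132 + 99 = 231) plus the double crossovers (19).
RF(h–k) = (231 + 19) / 1500 = 250/1500 = 0.1667 → 16.7 map units.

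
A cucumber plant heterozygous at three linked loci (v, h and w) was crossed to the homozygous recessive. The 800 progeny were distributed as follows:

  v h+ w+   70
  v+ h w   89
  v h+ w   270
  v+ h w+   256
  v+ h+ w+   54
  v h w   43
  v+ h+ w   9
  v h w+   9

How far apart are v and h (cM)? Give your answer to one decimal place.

14.4 cM

The two most frequent reciprocal classes, v h+ w and v+ h w+, are the parental types, so the F1 was v h+ w / v+ h w+.
The two rarest classes, v+ h+ w and v h w+, are the double crossovers. Comparing them with the parentals, only the v allele has switched, so v is the middle locus and the order is h – v – w.
Crossovers in the h–v interval produce the single-crossover classes v h w and v+ h+ w+ (43 + 54 = 97) plus the double crossovers (18).
RF(h–v) = (97 + 18) / 800 = 115/800 = 0.1437 → 14.4 cM.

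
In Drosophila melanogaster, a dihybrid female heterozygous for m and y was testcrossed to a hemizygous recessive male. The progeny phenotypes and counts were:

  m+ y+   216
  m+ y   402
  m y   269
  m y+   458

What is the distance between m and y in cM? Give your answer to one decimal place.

36.1 cM

The two most frequent classes, m+ y (402) and m y+ (458), are the parental types, so the F1 was m+ y / m y+.
The recombinant classes are m+ y+ and m y: 216 + 269 = 485.
Recombination frequency = 485/1345 = 0.3606 ≈ 36.1%, i.e. 36.1 cM.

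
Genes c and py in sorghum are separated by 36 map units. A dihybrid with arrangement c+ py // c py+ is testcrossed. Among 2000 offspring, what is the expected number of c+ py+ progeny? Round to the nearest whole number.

A map distance of 36 map units corresponds to a recombination frequency of 0.360.
The F1 is c+ py / c py+, so c+ py+ is a recombinant gamete class with expected frequency r/2 = 0.360/2 = 0.1800.
Expected number = 0.1800 × 2000 = 360.00 ≈ 360.

360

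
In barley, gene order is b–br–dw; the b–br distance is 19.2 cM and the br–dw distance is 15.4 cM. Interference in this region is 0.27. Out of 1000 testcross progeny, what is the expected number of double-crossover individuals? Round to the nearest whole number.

Map distances give recombination frequencies of 0.192 and 0.154 for the two intervals.
With interference 0.27 (so coincidence = 0.73), expected double-crossover frequency = 0.192 × 0.154 × 0.73 = 0.02158.
Expected number = 0.02158 × 1000 = 21.58 ≈ 22.

22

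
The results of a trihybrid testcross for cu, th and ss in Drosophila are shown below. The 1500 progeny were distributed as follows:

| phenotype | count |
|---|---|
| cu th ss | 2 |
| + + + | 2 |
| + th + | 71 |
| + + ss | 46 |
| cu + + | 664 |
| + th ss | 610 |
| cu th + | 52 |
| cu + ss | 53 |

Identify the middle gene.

cu

The two most frequent reciprocal classes, + th ss and cu + +, are the parental types, so the F1 was + th ss / cu + +.
The two rarest classes, cu th ss and + + +, are the double crossovers. Comparing them with the parentals, only the cu allele has switched, so cu is the middle locus and the order is th – cu – ss.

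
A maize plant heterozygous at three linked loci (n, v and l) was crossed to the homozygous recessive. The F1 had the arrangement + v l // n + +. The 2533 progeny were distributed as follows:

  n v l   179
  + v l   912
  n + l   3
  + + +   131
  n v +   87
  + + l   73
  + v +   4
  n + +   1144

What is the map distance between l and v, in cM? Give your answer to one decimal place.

6.6 cM

The two rarest classes, + v + and n + l, are the double crossovers. Comparing them with the parentals, only the l allele has switched, so l is the middle locus and the order is v – l – n.
Crossovers in the v–l interval produce the single-crossover classes + + l and n v + (73 + 87 = 160) plus the double crossovers (7).
RF(v–l) = (160 + 7) / 2533 = 167/2533 = 0.0659 → 6.6 cM.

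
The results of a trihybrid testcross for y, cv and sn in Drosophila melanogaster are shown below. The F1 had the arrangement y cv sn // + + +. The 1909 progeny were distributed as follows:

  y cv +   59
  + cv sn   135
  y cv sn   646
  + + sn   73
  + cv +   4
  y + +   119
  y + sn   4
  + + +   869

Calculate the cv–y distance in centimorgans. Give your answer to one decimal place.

The two rarest classes, y + sn and + cv +, are the double crossovers. Comparing them with the parentals, only the cv allele has switched, so cv is the middle locus and the order is sn – cv – y.
Crossovers in the cv–y interval produce the single-crossover classes + cv sn and y + + (135 + 119 = 254) plus the double crossovers (8).
RF(cv–y) = (254 + 8) / 1909 = 262/1909 = 0.1372 → 13.7 centimorgans.

13.7 centimorgans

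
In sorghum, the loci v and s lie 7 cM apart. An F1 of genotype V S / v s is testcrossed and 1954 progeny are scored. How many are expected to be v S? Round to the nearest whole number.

68

A map distance of 7 cM corresponds to a recombination frequency of 0.070.
The F1 is V S / v s, so v S is a recombinant gamete class with expected frequency r/2 = 0.070/2 = 0.0350.
Expected number = 0.0350 × 1954 = 68.39 ≈ 68.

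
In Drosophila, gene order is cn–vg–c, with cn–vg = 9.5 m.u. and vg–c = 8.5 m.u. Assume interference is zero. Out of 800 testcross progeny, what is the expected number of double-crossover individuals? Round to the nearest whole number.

6

Map distances give recombination frequencies of 0.095 and 0.085 for the two intervals.
With no interference, expected double-crossover frequency = 0.095 × 0.085 = 0.00808.
Expected number = 0.00808 × 800 = 6.46 ≈ 6.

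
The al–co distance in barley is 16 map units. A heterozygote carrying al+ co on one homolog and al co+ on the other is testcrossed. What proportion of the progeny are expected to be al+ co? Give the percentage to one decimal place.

42.0%

A map distance of 16 map units corresponds to a recombination frequency of 0.160.
The F1 is al+ co / al co+, so al+ co is a parental gamete class with expected frequency (1 − r)/2 = 0.840/2 = 0.4200.
That is 0.4200 = 42.0% of the progeny.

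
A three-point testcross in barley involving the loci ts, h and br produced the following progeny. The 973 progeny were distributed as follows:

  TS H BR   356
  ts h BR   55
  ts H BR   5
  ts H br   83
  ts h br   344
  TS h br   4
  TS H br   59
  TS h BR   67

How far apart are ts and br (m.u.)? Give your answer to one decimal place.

12.6 m.u.

The two most frequent reciprocal classes, ts h br and TS H BR, are the parental types, so the F1 was ts h br / TS H BR.
The two rarest classes, TS h br and ts H BR, are the double crossovers. Comparing them with the parentals, only the ts allele has switched, so ts is the middle locus and the order is br – ts – h.
Crossovers in the br–ts interval produce the single-crossover classes ts h BR and TS H br (55 + 59 = 114) plus the double crossovers (9).
RF(br–ts) = (114 + 9) / 973 = 123/973 = 0.1264 → 12.6 m.u.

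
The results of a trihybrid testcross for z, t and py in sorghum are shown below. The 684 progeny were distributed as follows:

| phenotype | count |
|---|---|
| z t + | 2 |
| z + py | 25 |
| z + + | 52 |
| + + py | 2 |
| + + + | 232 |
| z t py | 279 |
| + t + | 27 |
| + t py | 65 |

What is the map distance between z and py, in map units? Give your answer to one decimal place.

The two most frequent reciprocal classes, z t py and + + +, are the parental types, so the F1 was z t py / + + +.
The two rarest classes, z t + and + + py, are the double crossovers. Comparing them with the parentals, only the py allele has switched, so py is the middle locus and the order is t – py – z.
Crossovers in the py–z interval produce the single-crossover classes + t py and z + + (65 + 52 = 117) plus the double crossovers (4).
RF(py–z) = (117 + 4) / 684 = 121/684 = 0.1769 → 17.7 map units.

17.7 map units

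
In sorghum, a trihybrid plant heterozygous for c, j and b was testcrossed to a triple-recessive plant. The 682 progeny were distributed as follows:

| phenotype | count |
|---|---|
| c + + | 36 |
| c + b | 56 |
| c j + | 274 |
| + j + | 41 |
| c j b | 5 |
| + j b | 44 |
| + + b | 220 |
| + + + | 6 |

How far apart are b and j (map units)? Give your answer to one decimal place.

The two most frequent reciprocal classes, c j + and + + b, are the parental types, so the F1 was c j + / + + b.
The two rarest classes, c j b and + + +, are the double crossovers. Comparing them with the parentals, only the b allele has switched, so b is the middle locus and the order is c – b – j.
Crossovers in the b–j interval produce the single-crossover classes c + + and + j b (36 + 44 = 80) plus the double crossovers (11).
RF(b–j) = (80 + 11) / 682 = 91/682 = 0.1334 → 13.3 map units.

13.3 map units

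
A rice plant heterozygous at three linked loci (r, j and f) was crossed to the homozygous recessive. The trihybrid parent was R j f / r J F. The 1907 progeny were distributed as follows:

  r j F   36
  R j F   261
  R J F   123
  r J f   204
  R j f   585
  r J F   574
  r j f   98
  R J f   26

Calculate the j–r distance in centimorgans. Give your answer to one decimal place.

14.8 centimorgans

The two rarest classes, R J f and r j F, are the double crossovers. Comparing them with the parentals, only the j allele has switched, so j is the middle locus and the order is f – j – r.
Crossovers in the j–r interval produce the single-crossover classes r j f and R J F (98 + 123 = 221) plus the double crossovers (62).
RF(j–r) = (221 + 62) / 1907 = 283/1907 = 0.1484 → 14.8 centimorgans.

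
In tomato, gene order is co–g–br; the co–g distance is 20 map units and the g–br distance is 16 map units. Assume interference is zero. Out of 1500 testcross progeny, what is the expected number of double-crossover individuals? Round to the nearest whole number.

Map distances give recombination frequencies of 0.200 and 0.160 for the two intervals.
With no interference, expected double-crossover frequency = 0.200 × 0.160 = 0.03200.
Expected number = 0.03200 × 1500 = 48.00 ≈ 48.

48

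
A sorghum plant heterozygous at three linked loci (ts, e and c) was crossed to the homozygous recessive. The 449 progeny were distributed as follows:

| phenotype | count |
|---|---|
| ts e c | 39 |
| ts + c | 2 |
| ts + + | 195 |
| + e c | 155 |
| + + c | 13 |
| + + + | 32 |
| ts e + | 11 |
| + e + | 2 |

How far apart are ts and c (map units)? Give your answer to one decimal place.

16.7 map units

The two most frequent reciprocal classes, ts + + and + e c, are the parental types, so the F1 was ts + + / + e c.
The two rarest classes, ts + c and + e +, are the double crossovers. Comparing them with the parentals, only the c allele has switched, so c is the middle locus and the order is ts – c – e.
Crossovers in the ts–c interval produce the single-crossover classes + + + and ts e c (32 + 39 = 71) plus the double crossovers (4).
RF(ts–c) = (71 + 4) / 449 = 75/449 = 0.1670 → 16.7 map units.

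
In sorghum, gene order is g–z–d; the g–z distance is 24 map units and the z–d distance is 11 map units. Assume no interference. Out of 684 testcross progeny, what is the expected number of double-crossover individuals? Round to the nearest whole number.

18

Map distances give recombination frequencies of 0.240 and 0.110 for the two intervals.
With no interference, expected double-crossover frequency = 0.240 × 0.110 = 0.02640.
Expected number = 0.02640 × 684 = 18.06 ≈ 18.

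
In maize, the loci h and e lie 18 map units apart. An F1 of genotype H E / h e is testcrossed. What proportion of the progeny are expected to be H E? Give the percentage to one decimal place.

A map distance of 18 map units corresponds to a recombination frequency of 0.180.
The F1 is H E / h e, so H E is a parental gamete class with expected frequency (1 − r)/2 = 0.820/2 = 0.4100.
That is 0.4100 = 41.0% of the progeny.

41.0%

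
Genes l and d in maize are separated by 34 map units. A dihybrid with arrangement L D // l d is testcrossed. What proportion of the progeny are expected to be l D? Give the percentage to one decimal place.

A map distance of 34 map units corresponds to a recombination frequency of 0.340.
The F1 is L D / l d, so l D is a recombinant gamete class with expected frequency r/2 = 0.340/2 = 0.1700.
That is 0.1700 = 17.0% of the progeny.

17.0%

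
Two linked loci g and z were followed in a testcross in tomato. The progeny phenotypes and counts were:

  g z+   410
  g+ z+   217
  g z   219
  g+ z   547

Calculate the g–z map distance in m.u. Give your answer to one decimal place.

The two most frequent classes, g+ z (547) and g z+ (410), are the parental types, so the F1 was g+ z / g z+.
The recombinant classes are g+ z+ and g z: 217 + 219 = 436.
Recombination frequency = 436/1393 = 0.3130 ≈ 31.3%, i.e. 31.3 m.u.

31.3 m.u.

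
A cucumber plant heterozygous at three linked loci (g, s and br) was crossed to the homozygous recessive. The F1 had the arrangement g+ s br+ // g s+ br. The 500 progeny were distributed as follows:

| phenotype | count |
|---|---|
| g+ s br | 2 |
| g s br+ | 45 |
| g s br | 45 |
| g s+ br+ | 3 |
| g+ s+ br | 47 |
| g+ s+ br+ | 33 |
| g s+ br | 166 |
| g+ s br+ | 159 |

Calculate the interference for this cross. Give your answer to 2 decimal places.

0.69

The two rarest classes, g+ s br and g s+ br+, are the double crossovers. Comparing them with the parentals, only the br allele has switched, so br is the middle locus and the order is g – br – s.
g–br: (92 + 5)/500 = 0.1940; br–s: (78 + 5)/500 = 0.1660.
Expected DCO frequency = 0.1940 × 0.1660 ≈ 0.03220; observed = 5/500 ≈ 0.01000.
Coefficient of coincidence = 0.01000/0.03220 ≈ 0.31; interference = 1 − 0.31 = 0.69.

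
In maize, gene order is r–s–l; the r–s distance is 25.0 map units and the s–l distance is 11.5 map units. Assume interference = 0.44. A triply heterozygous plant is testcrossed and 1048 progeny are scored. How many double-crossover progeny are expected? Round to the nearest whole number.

Map distances give recombination frequencies of 0.250 and 0.115 for the two intervals.
With interference 0.44 (so coincidence = 0.56), expected double-crossover frequency = 0.250 × 0.115 × 0.56 = 0.01610.
Expected number = 0.01610 × 1048 = 16.87 ≈ 17.

17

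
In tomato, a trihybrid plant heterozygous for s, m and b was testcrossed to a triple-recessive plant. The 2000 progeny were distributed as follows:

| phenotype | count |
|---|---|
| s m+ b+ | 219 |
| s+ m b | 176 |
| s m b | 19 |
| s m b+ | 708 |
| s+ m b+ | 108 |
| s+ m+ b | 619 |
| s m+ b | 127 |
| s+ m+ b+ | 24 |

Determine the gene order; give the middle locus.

The two most frequent reciprocal classes, s m b+ and s+ m+ b, are the parental types, so the F1 was s m b+ / s+ m+ b.
The two rarest classes, s m b and s+ m+ b+, are the double crossovers. Comparing them with the parentals, only the b allele has switched, so b is the middle locus and the order is s – b – m.

b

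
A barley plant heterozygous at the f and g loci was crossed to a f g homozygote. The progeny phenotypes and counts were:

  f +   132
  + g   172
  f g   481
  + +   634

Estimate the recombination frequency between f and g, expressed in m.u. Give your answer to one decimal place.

The two most frequent classes, + + (634) and f g (481), are the parental types, so the F1 was + + / f g.
The recombinant classes are + g and f +: 172 + 132 = 304.
Recombination frequency = 304/1419 = 0.2142 ≈ 21.4%, i.e. 21.4 m.u.

21.4 m.u.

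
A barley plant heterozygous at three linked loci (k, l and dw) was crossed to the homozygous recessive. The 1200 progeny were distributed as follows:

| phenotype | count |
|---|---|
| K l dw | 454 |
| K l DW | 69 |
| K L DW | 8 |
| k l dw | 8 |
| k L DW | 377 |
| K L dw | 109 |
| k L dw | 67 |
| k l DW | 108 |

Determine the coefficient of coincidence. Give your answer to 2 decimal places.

0.54

The two most frequent reciprocal classes, K l dw and k L DW, are the parental types, so the F1 was K l dw / k L DW.
The two rarest classes, k l dw and K L DW, are the double crossovers. Comparing them with the parentals, only the k allele has switched, so k is the middle locus and the order is dw – k – l.
dw–k: (136 + 16)/1200 = 0.1267; k–l: (217 + 16)/1200 = 0.1942.
Expected DCO frequency = 0.1267 × 0.1942 ≈ 0.02461; observed = 16/1200 ≈ 0.01333.
Coefficient of coincidence = 0.01333/0.02461 ≈ 0.54.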